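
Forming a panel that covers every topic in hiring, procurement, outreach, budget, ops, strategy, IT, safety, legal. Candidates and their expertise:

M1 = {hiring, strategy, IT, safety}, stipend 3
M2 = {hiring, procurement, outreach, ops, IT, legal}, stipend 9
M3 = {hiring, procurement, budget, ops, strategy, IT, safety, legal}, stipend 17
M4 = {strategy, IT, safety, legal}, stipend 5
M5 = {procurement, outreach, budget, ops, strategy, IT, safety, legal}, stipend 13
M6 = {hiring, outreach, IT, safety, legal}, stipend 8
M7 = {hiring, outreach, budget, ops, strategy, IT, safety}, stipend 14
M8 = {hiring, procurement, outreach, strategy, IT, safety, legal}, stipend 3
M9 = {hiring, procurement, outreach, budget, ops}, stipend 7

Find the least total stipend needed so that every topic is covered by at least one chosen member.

M8, M9 cover every topic at stipend 3 + 7 = 10.
Any cover uses at least 2 members; among all covering selections none totals below 10.

10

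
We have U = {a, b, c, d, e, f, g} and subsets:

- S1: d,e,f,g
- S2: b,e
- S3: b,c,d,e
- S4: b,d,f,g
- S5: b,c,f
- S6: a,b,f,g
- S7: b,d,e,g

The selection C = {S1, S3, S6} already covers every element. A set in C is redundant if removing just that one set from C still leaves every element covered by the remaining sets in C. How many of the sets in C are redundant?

1

Drop S1: the rest still cover every element — redundant.
Drop S3: c uncovered — not redundant.
Drop S6: a uncovered — not redundant.
1 redundant: S1.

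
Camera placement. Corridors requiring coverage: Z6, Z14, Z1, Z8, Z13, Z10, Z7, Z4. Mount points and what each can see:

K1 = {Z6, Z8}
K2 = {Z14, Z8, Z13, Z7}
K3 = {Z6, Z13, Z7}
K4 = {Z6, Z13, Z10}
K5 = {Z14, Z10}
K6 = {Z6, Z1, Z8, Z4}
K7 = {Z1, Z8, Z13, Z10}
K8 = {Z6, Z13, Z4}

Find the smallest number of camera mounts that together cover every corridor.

3

K2, K4, K6 together cover {Z6, Z14, Z1, Z8, Z13, Z10, Z7, Z4} — every corridor.
No 2 of the 8 camera mounts cover everything (all 28 pairs fall short), so 3 is minimum.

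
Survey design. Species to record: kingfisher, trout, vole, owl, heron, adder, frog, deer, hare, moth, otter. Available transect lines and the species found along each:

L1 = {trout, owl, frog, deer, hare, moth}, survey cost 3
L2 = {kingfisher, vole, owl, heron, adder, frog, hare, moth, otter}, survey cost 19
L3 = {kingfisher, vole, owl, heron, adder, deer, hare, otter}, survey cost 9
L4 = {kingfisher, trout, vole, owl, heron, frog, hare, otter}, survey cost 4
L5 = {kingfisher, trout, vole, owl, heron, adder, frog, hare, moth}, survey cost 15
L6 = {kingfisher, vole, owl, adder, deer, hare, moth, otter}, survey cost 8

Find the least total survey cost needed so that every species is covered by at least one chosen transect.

L1, L3 cover every species at survey cost 3 + 9 = 12.
Any cover uses at least 2 transects; among all covering selections none totals below 12.
Greedy by coverage-per-survey cost would pick L1, L4, L6 for 15 — worse than the optimum 12.

12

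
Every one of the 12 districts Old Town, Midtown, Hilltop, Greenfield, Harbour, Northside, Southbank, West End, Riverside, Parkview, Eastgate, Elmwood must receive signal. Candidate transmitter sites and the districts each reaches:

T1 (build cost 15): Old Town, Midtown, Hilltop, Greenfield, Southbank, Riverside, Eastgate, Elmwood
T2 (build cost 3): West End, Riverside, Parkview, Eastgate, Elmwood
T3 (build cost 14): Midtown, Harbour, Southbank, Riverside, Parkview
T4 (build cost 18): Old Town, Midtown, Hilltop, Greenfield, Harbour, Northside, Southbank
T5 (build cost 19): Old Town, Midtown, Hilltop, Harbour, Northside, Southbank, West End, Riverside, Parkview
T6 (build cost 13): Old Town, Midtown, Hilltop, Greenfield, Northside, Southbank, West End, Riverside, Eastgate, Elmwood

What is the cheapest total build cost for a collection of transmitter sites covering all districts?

21

T2, T4 cover every district at build cost 3 + 18 = 21.
Any cover uses at least 2 transmitter sites; among all covering selections none totals below 21.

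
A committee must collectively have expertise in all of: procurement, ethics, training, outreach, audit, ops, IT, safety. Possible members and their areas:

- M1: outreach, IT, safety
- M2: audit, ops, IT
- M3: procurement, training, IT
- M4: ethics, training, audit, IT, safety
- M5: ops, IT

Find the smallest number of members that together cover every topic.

M1, M2, M3, M4 together cover {procurement, ethics, training, outreach, audit, ops, IT, safety} — every topic.
No 3 of the 5 members cover everything (all 10 triples fall short), so 4 is minimum.

4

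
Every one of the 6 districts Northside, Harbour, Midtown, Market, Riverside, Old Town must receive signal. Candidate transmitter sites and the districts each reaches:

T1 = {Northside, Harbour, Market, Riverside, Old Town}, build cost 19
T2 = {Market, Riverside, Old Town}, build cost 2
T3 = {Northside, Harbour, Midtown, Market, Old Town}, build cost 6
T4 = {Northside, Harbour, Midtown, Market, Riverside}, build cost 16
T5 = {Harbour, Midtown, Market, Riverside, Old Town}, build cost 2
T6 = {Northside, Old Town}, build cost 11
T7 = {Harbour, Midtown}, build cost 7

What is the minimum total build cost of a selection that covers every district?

T2, T3 cover every district at build cost 2 + 6 = 8.
Any cover uses at least 2 transmitter sites; among all covering selections none totals below 8.

8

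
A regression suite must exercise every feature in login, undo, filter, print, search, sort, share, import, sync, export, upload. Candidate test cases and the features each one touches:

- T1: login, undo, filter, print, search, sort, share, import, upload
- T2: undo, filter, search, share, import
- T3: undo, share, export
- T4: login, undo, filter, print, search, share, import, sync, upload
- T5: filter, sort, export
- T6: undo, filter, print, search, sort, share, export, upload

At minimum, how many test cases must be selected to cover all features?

2

T4, T5 together cover {login, undo, filter, print, search, sort, share, import, sync, export, upload} — every feature.
No single test case contains all 11 features, so 2 is optimal.
Greedy (largest uncovered first) would take T1, T3, T4 — 3 test cases — but 2 suffice.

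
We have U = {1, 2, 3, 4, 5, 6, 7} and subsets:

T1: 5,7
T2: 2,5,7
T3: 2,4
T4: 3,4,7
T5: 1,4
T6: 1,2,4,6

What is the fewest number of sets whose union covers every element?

T1, T4, T6 together cover {1, 2, 3, 4, 5, 6, 7} — every element.
No 2 of the 6 sets cover everything (all 15 pairs fall short), so 3 is minimum.

3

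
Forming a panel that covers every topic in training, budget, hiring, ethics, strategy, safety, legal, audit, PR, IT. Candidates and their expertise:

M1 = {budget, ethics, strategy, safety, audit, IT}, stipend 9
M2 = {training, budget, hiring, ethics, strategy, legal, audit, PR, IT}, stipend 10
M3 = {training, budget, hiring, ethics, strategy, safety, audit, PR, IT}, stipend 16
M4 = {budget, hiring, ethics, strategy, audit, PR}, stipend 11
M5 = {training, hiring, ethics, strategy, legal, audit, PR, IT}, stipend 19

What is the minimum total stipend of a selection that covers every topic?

19

M1, M2 cover every topic at stipend 9 + 10 = 19.
Any cover uses at least 2 members; among all covering selections none totals below 19.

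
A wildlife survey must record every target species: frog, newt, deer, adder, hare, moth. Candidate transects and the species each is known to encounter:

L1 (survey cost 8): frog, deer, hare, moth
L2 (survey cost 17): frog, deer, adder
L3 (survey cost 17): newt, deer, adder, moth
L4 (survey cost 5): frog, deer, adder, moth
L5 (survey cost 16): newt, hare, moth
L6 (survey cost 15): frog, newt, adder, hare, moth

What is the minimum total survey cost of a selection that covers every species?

20

L4, L6 cover every species at survey cost 5 + 15 = 20.
Any cover uses at least 2 transects; among all covering selections none totals below 20.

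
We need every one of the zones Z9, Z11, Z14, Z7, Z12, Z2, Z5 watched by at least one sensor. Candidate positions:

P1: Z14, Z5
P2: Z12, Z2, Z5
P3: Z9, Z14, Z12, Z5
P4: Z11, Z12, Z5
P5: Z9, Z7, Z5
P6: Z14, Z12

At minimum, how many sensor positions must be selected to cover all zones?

P1, P2, P4, P5 together cover {Z9, Z11, Z14, Z7, Z12, Z2, Z5} — every zone.
No 3 of the 6 sensor positions cover everything (all 20 triples fall short), so 4 is minimum.

4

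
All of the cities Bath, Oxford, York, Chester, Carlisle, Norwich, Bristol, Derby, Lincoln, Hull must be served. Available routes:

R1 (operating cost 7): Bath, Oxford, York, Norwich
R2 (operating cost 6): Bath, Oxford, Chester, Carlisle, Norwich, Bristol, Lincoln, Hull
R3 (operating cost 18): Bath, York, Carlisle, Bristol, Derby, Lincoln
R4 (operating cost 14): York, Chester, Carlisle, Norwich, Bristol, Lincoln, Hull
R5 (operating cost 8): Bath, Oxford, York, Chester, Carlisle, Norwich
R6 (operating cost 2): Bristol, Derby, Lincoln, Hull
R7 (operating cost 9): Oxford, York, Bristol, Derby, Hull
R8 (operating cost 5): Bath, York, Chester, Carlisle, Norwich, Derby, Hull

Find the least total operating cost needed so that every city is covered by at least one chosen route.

10

R5, R6 cover every city at operating cost 8 + 2 = 10.
Any cover uses at least 2 routes; among all covering selections none totals below 10.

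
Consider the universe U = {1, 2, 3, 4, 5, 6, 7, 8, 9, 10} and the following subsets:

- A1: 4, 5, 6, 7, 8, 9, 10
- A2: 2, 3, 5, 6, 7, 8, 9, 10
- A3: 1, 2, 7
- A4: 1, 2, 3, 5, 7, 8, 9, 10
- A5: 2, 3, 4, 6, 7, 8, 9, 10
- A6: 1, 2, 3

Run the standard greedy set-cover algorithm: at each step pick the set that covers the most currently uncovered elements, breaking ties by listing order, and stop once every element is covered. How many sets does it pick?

3

Pick 1: A2 covers 8 new elements (2, 3, 5, 6, 7, 8, 9, 10).
Pick 2: A1 covers 1 new elements (4).
Pick 3: A3 covers 1 new elements (1).
Greedy uses 3 sets. (The true minimum is 2.)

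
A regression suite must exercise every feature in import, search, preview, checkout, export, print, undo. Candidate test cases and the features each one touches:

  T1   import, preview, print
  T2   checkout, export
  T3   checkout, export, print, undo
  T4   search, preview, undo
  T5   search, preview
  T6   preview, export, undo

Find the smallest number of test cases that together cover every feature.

T1, T2, T4 together cover {import, search, preview, checkout, export, print, undo} — every feature.
No 2 of the 6 test cases cover everything (all 15 pairs fall short), so 3 is minimum.

3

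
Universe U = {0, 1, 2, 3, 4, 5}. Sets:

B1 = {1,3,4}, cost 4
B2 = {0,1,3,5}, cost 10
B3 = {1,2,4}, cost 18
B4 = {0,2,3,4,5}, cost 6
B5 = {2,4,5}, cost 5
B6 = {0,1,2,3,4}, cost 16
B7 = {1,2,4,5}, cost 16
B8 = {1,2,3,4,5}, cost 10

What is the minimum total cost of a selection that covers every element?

10

B1, B4 cover every element at cost 4 + 6 = 10.
Any cover uses at least 2 sets; among all covering selections none totals below 10.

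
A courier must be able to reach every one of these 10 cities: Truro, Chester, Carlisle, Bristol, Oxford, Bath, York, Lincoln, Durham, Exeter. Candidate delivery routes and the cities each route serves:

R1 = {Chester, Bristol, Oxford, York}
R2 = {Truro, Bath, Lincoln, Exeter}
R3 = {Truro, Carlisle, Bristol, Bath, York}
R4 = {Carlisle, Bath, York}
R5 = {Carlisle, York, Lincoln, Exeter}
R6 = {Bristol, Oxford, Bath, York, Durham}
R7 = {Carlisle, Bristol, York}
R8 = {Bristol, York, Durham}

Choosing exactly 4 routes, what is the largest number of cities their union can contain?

Choosing R1, R2, R3, R6 covers {Truro, Chester, Carlisle, Bristol, Oxford, Bath, York, Lincoln, Durham, Exeter} — 10 cities.
That is all 10 cities.

10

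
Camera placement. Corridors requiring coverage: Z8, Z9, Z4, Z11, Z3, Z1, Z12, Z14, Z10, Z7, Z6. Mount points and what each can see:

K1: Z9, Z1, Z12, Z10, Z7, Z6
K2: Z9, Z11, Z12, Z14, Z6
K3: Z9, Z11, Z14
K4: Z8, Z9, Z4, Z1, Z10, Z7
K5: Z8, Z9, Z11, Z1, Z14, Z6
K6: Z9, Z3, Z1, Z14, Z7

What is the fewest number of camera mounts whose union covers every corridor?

3

K2, K4, K6 together cover {Z8, Z9, Z4, Z11, Z3, Z1, Z12, Z14, Z10, Z7, Z6} — every corridor.
No 2 of the 6 camera mounts cover everything (all 15 pairs fall short), so 3 is minimum.
Greedy (largest uncovered first) would take K1, K5, K4, K6 — 4 camera mounts — but 3 suffice.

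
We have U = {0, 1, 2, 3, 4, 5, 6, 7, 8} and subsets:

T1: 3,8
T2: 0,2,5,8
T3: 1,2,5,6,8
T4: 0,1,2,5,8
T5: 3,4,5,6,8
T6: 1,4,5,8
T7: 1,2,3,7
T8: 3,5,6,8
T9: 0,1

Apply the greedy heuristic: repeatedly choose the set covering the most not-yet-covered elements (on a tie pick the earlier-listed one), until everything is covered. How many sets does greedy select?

4

Pick 1: T3 covers 5 new elements (1, 2, 5, 6, 8).
Pick 2: T5 covers 2 new elements (3, 4).
Pick 3: T2 covers 1 new elements (0).
Pick 4: T7 covers 1 new elements (7).
Greedy uses 4 sets. (The true minimum is 3.)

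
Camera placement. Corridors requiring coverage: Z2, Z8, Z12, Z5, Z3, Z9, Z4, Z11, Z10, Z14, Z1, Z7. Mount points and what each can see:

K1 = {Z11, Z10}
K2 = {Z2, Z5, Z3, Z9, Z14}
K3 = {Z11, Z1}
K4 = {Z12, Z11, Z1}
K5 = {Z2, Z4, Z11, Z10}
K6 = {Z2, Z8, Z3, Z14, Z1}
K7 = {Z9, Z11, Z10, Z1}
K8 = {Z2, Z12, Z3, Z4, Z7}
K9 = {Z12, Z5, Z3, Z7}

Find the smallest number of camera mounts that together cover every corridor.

4

K1, K2, K6, K8 together cover {Z2, Z8, Z12, Z5, Z3, Z9, Z4, Z11, Z10, Z14, Z1, Z7} — every corridor.
No 3 of the 9 camera mounts cover everything (all 84 triples fall short), so 4 is minimum.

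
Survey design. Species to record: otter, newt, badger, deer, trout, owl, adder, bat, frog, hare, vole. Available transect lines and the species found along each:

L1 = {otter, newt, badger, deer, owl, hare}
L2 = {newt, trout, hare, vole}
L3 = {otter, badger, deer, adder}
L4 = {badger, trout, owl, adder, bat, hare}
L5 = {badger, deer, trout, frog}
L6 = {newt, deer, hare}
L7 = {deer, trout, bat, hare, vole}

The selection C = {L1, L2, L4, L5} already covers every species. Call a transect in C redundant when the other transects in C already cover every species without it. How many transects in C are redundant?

0

Drop L1: otter uncovered — not redundant.
Drop L2: vole uncovered — not redundant.
Drop L4: adder, bat uncovered — not redundant.
Drop L5: frog uncovered — not redundant.
None of the transects in C is redundant.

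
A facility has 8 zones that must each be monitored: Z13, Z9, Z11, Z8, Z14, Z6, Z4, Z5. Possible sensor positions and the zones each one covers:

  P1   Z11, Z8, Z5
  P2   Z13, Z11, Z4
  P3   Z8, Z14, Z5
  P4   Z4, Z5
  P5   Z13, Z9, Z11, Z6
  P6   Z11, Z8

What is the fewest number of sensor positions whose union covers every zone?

P2, P3, P5 together cover {Z13, Z9, Z11, Z8, Z14, Z6, Z4, Z5} — every zone.
No 2 of the 6 sensor positions cover everything (all 15 pairs fall short), so 3 is minimum.

3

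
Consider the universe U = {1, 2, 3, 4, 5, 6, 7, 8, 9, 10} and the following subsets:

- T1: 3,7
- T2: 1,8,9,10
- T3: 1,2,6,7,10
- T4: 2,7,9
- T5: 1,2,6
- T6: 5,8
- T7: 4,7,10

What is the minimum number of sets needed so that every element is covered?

5

T1, T2, T3, T6, T7 together cover {1, 2, 3, 4, 5, 6, 7, 8, 9, 10} — every element.
No 4 of the 7 sets cover everything (all 35 size-4 selections fall short), so 5 is minimum.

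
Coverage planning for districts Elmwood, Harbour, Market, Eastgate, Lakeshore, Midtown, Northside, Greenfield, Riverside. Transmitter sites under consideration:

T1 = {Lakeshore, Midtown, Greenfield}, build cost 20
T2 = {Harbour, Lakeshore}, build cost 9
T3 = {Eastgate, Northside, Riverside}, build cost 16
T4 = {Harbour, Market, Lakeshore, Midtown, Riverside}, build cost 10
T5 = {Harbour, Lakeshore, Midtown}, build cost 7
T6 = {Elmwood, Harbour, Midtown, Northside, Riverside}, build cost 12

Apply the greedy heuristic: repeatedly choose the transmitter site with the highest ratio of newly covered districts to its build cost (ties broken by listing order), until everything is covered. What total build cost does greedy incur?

Pick 1: T4 adds 5 new (Harbour, Market, Lakeshore, Midtown, Riverside) at build cost 10 (ratio 5/10).
Pick 2: T6 adds 2 new (Elmwood, Northside) at build cost 12 (ratio 2/12).
Pick 3: T3 adds 1 new (Eastgate) at build cost 16 (ratio 1/16).
Pick 4: T1 adds 1 new (Greenfield) at build cost 20 (ratio 1/20).
Greedy total build cost: 10 + 12 + 16 + 20 = 58.

58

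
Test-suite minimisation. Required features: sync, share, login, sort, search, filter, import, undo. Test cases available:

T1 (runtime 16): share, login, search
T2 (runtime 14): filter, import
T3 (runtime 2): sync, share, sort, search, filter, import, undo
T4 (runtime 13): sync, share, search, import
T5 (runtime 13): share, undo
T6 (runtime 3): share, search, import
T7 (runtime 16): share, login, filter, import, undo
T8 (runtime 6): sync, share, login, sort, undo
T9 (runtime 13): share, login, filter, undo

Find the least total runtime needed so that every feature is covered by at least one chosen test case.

8

T3, T8 cover every feature at runtime 2 + 6 = 8.
Any cover uses at least 2 test cases; among all covering selections none totals below 8.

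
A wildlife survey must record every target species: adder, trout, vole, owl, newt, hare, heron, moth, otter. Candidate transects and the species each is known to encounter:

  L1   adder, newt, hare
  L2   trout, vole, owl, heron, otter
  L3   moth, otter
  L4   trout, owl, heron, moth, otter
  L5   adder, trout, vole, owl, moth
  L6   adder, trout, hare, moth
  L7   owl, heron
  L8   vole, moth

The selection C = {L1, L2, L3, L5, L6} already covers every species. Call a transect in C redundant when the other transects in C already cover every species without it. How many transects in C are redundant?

3

Drop L1: newt uncovered — not redundant.
Drop L2: heron uncovered — not redundant.
Drop L3: the rest still cover every species — redundant.
Drop L5: the rest still cover every species — redundant.
Drop L6: the rest still cover every species — redundant.
3 redundant: L3, L5, L6.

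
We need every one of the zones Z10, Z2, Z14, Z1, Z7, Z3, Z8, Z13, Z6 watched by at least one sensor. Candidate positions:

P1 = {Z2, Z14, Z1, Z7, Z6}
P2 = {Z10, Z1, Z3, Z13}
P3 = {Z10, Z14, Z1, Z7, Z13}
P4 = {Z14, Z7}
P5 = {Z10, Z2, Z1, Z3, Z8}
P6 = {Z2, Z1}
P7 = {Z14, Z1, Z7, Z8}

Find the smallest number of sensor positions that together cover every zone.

P1, P2, P5 together cover {Z10, Z2, Z14, Z1, Z7, Z3, Z8, Z13, Z6} — every zone.
No 2 of the 7 sensor positions cover everything (all 21 pairs fall short), so 3 is minimum.

3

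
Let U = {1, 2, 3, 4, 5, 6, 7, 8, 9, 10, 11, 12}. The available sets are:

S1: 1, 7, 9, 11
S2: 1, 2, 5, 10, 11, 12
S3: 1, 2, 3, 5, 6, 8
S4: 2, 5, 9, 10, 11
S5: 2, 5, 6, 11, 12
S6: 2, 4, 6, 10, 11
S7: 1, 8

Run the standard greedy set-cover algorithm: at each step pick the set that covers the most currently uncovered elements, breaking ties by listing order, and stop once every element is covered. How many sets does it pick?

Pick 1: S2 covers 6 new elements (1, 2, 5, 10, 11, 12).
Pick 2: S3 covers 3 new elements (3, 6, 8).
Pick 3: S1 covers 2 new elements (7, 9).
Pick 4: S6 covers 1 new elements (4).
Greedy uses 4 sets.

4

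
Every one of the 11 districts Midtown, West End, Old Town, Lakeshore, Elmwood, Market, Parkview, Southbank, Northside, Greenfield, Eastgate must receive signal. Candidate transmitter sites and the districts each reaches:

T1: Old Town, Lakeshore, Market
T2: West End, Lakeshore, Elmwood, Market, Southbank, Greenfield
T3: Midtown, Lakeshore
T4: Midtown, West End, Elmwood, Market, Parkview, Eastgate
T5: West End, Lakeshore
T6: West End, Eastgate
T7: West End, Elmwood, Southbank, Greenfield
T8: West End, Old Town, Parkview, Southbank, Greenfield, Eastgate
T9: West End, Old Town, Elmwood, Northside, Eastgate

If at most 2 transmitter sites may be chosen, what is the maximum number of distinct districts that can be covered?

Choosing T2, T4 covers {Midtown, West End, Lakeshore, Elmwood, Market, Parkview, Southbank, Greenfield, Eastgate} — 9 districts.
No choice of 2 transmitter sites does better; here Old Town, Northside are left uncovered.

9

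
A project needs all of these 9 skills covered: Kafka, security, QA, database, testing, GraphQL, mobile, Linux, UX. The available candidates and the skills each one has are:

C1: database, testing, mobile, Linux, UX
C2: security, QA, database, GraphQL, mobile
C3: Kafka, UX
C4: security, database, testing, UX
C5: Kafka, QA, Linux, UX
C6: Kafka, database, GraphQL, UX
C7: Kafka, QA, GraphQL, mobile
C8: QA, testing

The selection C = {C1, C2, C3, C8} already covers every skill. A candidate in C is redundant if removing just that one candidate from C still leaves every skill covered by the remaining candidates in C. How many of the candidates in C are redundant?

Drop C1: Linux uncovered — not redundant.
Drop C2: security, GraphQL uncovered — not redundant.
Drop C3: Kafka uncovered — not redundant.
Drop C8: the rest still cover every skill — redundant.
1 redundant: C8.

1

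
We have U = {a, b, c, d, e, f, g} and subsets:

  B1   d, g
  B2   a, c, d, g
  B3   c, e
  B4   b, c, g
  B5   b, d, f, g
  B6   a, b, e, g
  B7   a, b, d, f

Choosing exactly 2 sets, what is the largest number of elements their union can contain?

Choosing B2, B5 covers {a, b, c, d, f, g} — 6 elements.
No choice of 2 sets does better; here e is left uncovered.

6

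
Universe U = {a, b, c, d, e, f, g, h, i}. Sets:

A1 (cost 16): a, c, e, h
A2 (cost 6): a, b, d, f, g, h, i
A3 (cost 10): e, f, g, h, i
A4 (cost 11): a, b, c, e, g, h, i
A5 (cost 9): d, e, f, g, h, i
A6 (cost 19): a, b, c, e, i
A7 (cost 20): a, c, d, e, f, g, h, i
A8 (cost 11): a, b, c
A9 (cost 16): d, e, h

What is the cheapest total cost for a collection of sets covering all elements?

17

A2, A4 cover every element at cost 6 + 11 = 17.
Any cover uses at least 2 sets; among all covering selections none totals below 17.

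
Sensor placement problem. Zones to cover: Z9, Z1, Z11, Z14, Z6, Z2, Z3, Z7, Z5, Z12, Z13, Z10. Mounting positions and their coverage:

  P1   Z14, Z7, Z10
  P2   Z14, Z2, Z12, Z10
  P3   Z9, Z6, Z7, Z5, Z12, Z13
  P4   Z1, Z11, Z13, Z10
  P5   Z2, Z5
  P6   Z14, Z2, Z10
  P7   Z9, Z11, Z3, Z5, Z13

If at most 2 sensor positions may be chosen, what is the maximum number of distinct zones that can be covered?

Choosing P2, P3 covers {Z9, Z14, Z6, Z2, Z7, Z5, Z12, Z13, Z10} — 9 zones.
No choice of 2 sensor positions does better; here Z1, Z11, Z3 are left uncovered.

9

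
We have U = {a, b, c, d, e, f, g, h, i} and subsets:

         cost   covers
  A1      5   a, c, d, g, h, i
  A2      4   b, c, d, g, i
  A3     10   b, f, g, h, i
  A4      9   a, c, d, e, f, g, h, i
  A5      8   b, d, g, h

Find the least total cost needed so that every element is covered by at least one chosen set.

13

A2, A4 cover every element at cost 4 + 9 = 13.
Any cover uses at least 2 sets; among all covering selections none totals below 13.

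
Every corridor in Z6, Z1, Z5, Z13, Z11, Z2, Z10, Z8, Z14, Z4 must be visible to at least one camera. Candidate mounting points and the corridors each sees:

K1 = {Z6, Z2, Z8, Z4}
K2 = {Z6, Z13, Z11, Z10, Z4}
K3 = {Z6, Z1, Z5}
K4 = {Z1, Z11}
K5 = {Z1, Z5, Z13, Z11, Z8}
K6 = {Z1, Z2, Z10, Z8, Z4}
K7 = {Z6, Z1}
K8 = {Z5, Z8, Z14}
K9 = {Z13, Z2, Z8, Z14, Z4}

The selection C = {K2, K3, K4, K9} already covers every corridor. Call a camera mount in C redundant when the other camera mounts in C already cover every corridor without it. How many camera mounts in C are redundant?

1

Drop K2: Z10 uncovered — not redundant.
Drop K3: Z5 uncovered — not redundant.
Drop K4: the rest still cover every corridor — redundant.
Drop K9: Z2, Z8, Z14 uncovered — not redundant.
1 redundant: K4.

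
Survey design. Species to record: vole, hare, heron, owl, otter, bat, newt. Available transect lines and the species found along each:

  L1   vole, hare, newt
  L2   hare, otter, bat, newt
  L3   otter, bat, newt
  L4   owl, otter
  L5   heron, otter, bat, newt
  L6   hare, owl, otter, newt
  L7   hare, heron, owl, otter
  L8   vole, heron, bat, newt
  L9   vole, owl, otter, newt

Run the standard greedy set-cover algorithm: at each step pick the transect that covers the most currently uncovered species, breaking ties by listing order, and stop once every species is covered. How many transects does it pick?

Pick 1: L2 covers 4 new species (hare, otter, bat, newt).
Pick 2: L7 covers 2 new species (heron, owl).
Pick 3: L1 covers 1 new species (vole).
Greedy uses 3 transects. (The true minimum is 2.)

3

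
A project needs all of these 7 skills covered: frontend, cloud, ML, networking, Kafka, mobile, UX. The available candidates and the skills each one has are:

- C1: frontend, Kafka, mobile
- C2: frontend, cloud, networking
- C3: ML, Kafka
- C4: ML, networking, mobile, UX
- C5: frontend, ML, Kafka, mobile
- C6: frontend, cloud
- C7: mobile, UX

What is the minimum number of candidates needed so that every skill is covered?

C1, C2, C4 together cover {frontend, cloud, ML, networking, Kafka, mobile, UX} — every skill.
No 2 of the 7 candidates cover everything (all 21 pairs fall short), so 3 is minimum.

3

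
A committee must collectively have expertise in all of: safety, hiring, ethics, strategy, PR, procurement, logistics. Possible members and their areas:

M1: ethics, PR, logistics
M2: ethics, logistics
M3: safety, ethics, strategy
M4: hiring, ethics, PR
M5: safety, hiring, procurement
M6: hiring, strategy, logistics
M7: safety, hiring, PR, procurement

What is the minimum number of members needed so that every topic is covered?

M1, M3, M5 together cover {safety, hiring, ethics, strategy, PR, procurement, logistics} — every topic.
No 2 of the 7 members cover everything (all 21 pairs fall short), so 3 is minimum.

3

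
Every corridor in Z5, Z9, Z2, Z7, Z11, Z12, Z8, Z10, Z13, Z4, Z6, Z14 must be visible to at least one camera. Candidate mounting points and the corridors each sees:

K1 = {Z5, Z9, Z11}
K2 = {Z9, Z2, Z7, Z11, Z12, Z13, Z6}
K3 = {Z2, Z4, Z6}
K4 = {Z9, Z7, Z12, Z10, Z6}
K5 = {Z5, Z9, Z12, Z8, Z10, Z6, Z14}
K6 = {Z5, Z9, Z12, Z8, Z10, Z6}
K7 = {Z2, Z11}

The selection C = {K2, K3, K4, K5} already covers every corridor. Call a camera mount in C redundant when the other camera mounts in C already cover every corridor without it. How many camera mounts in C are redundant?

Drop K2: Z11, Z13 uncovered — not redundant.
Drop K3: Z4 uncovered — not redundant.
Drop K4: the rest still cover every corridor — redundant.
Drop K5: Z5, Z8, Z14 uncovered — not redundant.
1 redundant: K4.

1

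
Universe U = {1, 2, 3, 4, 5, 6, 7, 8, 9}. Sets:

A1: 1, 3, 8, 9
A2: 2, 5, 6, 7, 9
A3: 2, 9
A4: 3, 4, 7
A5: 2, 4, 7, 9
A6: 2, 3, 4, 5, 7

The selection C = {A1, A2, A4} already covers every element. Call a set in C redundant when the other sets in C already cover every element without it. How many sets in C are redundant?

Drop A1: 1, 8 uncovered — not redundant.
Drop A2: 2, 5, 6 uncovered — not redundant.
Drop A4: 4 uncovered — not redundant.
None of the sets in C is redundant.

0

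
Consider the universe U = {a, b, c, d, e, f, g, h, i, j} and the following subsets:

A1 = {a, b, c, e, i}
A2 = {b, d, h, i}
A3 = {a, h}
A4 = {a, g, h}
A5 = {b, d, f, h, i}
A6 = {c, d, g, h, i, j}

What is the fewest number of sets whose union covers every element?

A1, A5, A6 together cover {a, b, c, d, e, f, g, h, i, j} — every element.
No 2 of the 6 sets cover everything (all 15 pairs fall short), so 3 is minimum.

3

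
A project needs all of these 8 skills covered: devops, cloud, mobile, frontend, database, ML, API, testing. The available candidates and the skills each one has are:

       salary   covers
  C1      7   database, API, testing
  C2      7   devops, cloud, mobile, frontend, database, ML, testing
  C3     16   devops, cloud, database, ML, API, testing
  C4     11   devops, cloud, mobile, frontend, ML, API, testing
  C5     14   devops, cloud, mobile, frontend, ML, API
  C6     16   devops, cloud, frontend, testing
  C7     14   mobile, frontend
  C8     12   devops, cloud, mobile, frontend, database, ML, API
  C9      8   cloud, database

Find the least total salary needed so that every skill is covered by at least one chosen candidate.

14

C1, C2 cover every skill at salary 7 + 7 = 14.
Any cover uses at least 2 candidates; among all covering selections none totals below 14.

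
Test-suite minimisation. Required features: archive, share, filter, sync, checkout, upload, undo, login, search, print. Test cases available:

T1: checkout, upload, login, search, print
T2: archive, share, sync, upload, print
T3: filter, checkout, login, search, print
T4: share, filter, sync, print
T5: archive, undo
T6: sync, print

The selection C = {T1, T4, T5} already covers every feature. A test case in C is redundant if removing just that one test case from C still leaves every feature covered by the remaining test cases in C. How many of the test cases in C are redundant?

Drop T1: checkout, upload, login, search uncovered — not redundant.
Drop T4: share, filter, sync uncovered — not redundant.
Drop T5: archive, undo uncovered — not redundant.
None of the test cases in C is redundant.

0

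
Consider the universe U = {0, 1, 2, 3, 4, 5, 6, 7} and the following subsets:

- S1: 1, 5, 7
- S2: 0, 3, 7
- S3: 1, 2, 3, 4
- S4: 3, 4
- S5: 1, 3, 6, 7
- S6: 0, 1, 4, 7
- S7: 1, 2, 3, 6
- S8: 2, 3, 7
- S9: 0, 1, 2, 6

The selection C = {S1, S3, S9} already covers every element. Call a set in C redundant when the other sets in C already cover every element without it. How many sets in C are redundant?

Drop S1: 5, 7 uncovered — not redundant.
Drop S3: 3, 4 uncovered — not redundant.
Drop S9: 0, 6 uncovered — not redundant.
None of the sets in C is redundant.

0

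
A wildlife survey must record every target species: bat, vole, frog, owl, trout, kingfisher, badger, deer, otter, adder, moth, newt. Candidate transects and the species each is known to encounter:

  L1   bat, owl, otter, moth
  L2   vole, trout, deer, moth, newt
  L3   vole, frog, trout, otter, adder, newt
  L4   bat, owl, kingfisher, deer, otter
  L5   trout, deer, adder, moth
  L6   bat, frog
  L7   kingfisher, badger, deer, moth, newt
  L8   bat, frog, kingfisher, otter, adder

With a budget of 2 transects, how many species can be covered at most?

Choosing L2, L8 covers {bat, vole, frog, trout, kingfisher, deer, otter, adder, moth, newt} — 10 species.
No choice of 2 transects does better; here owl, badger are left uncovered.

10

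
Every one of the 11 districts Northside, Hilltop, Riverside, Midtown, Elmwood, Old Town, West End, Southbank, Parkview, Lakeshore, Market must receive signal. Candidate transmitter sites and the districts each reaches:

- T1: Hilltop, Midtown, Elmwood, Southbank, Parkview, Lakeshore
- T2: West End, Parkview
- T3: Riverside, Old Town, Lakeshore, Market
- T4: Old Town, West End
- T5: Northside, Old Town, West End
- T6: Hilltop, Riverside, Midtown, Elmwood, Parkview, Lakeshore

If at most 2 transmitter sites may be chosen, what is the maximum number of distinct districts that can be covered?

9

Choosing T1, T3 covers {Hilltop, Riverside, Midtown, Elmwood, Old Town, Southbank, Parkview, Lakeshore, Market} — 9 districts.
No choice of 2 transmitter sites does better; here Northside, West End are left uncovered.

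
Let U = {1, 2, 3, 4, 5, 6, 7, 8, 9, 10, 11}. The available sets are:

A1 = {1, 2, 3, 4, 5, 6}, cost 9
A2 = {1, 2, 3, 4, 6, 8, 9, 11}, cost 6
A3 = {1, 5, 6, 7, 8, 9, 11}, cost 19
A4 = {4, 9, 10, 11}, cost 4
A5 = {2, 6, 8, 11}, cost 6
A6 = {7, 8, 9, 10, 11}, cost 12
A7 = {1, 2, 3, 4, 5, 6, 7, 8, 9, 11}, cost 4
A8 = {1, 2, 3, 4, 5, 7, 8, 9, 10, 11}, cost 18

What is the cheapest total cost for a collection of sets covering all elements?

8

A4, A7 cover every element at cost 4 + 4 = 8.
Any cover uses at least 2 sets; among all covering selections none totals below 8.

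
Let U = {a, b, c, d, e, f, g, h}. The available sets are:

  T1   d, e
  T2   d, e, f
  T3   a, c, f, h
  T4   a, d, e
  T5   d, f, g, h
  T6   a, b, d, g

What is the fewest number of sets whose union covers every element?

T1, T3, T6 together cover {a, b, c, d, e, f, g, h} — every element.
No 2 of the 6 sets cover everything (all 15 pairs fall short), so 3 is minimum.

3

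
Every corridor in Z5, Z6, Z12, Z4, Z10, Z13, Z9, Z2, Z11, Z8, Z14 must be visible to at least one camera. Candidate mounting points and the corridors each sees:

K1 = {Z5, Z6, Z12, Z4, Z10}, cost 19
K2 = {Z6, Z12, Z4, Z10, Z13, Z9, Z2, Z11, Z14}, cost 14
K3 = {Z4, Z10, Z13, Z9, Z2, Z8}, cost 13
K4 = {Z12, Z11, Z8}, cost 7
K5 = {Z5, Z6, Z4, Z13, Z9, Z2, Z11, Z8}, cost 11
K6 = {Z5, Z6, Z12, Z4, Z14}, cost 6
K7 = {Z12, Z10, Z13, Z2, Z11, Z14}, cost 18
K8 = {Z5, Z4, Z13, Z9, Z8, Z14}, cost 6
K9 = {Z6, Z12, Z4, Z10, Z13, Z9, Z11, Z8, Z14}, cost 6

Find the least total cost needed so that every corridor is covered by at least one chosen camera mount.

17

K5, K9 cover every corridor at cost 11 + 6 = 17.
Any cover uses at least 2 camera mounts; among all covering selections none totals below 17.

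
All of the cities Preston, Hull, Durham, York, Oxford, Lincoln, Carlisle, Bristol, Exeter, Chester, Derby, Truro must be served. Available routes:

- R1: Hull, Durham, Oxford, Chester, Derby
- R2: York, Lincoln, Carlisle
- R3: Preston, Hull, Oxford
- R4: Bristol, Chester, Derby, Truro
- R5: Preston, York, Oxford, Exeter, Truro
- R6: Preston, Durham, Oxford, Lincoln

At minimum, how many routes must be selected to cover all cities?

R1, R2, R4, R5 together cover {Preston, Hull, Durham, York, Oxford, Lincoln, Carlisle, Bristol, Exeter, Chester, Derby, Truro} — every city.
No 3 of the 6 routes cover everything (all 20 triples fall short), so 4 is minimum.

4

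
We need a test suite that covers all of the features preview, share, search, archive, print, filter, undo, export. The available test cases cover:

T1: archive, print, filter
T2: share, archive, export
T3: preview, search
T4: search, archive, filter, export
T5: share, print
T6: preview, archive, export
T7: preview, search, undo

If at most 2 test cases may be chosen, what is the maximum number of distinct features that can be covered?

6

Choosing T1, T7 covers {preview, search, archive, print, filter, undo} — 6 features.
No choice of 2 test cases does better; here share, export are left uncovered.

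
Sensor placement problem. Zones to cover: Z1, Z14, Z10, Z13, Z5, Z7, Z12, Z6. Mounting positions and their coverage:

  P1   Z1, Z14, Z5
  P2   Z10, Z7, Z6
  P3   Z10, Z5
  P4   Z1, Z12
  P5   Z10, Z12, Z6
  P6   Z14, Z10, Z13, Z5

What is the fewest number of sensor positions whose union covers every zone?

3

P2, P4, P6 together cover {Z1, Z14, Z10, Z13, Z5, Z7, Z12, Z6} — every zone.
No 2 of the 6 sensor positions cover everything (all 15 pairs fall short), so 3 is minimum.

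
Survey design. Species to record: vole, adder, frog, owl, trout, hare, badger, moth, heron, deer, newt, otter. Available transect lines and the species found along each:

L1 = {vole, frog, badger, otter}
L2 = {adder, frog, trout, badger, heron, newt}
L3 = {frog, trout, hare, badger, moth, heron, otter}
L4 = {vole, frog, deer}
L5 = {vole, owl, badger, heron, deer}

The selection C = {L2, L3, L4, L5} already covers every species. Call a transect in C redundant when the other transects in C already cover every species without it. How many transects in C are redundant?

Drop L2: adder, newt uncovered — not redundant.
Drop L3: hare, moth, otter uncovered — not redundant.
Drop L4: the rest still cover every species — redundant.
Drop L5: owl uncovered — not redundant.
1 redundant: L4.

1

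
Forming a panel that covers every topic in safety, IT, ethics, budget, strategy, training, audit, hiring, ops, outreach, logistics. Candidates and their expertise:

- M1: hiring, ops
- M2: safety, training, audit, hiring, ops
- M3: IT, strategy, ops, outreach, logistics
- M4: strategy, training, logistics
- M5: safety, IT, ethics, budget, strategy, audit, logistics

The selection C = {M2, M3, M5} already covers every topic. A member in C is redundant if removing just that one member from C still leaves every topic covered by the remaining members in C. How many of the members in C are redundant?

0

Drop M2: training, hiring uncovered — not redundant.
Drop M3: outreach uncovered — not redundant.
Drop M5: ethics, budget uncovered — not redundant.
None of the members in C is redundant.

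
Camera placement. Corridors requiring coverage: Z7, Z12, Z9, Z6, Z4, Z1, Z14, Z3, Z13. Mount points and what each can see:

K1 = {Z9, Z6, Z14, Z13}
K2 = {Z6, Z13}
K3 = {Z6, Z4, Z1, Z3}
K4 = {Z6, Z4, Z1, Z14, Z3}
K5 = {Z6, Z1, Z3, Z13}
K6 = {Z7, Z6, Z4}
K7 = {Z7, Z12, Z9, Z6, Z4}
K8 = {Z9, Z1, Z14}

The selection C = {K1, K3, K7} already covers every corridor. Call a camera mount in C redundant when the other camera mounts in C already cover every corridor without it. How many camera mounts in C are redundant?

0

Drop K1: Z14, Z13 uncovered — not redundant.
Drop K3: Z1, Z3 uncovered — not redundant.
Drop K7: Z7, Z12 uncovered — not redundant.
None of the camera mounts in C is redundant.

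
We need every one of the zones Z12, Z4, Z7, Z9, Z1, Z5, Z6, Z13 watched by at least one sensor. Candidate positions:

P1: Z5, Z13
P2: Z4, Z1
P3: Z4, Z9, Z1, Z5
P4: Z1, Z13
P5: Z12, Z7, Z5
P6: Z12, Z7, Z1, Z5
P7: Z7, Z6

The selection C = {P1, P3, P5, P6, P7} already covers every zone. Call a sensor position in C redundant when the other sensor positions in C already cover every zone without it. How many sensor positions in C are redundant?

2

Drop P1: Z13 uncovered — not redundant.
Drop P3: Z4, Z9 uncovered — not redundant.
Drop P5: the rest still cover every zone — redundant.
Drop P6: the rest still cover every zone — redundant.
Drop P7: Z6 uncovered — not redundant.
2 redundant: P5, P6.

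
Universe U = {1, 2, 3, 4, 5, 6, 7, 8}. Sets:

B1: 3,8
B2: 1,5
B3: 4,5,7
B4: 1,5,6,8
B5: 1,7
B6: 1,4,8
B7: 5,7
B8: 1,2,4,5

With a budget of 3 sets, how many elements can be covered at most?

Choosing B1, B3, B4 covers {1, 3, 4, 5, 6, 7, 8} — 7 elements.
No choice of 3 sets does better; here 2 is left uncovered.

7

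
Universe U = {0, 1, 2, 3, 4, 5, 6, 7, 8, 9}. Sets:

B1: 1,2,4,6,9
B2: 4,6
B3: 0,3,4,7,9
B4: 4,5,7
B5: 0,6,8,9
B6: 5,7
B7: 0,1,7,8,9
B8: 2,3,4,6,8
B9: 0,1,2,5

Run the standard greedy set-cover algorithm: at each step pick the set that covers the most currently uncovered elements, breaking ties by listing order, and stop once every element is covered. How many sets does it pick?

Pick 1: B1 covers 5 new elements (1, 2, 4, 6, 9).
Pick 2: B3 covers 3 new elements (0, 3, 7).
Pick 3: B4 covers 1 new elements (5).
Pick 4: B5 covers 1 new elements (8).
Greedy uses 4 sets. (The true minimum is 3.)

4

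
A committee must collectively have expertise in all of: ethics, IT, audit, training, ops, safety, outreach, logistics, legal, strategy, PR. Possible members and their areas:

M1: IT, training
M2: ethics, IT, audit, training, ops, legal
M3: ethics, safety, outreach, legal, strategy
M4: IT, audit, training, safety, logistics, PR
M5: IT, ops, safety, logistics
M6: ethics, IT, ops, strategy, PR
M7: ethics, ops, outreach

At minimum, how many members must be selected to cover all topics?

3

M2, M3, M4 together cover {ethics, IT, audit, training, ops, safety, outreach, logistics, legal, strategy, PR} — every topic.
No 2 of the 7 members cover everything (all 21 pairs fall short), so 3 is minimum.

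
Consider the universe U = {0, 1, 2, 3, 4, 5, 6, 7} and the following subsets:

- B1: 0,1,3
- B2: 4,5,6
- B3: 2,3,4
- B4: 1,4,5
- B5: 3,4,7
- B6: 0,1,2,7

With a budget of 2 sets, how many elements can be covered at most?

7

Choosing B2, B6 covers {0, 1, 2, 4, 5, 6, 7} — 7 elements.
No choice of 2 sets does better; here 3 is left uncovered.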